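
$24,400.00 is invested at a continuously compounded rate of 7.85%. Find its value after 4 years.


Formula: FV = P * e^(r*t)
Exponent: r*t = 0.0785 * 4 = 0.314
e^(0.314) = 1.36889
FV = $24,400.00 * 1.36889 = $33,400.91

$33,400.91


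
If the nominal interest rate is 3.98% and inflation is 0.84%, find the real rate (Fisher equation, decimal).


Formula: (1 + r_real) = (1 + r_nom) / (1 + inflation)
Substituting: (1 + r_real) = 1.0398 / 1.0084
(1 + r_real) = 1.031138
r_real = 1.031138 - 1 = 0.031138

0.031138


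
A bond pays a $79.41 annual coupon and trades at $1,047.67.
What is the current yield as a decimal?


Formula: Current yield = annual coupon / price
Substituting: CY = $79.41 / $1,047.67
CY = 0.075797

0.075797


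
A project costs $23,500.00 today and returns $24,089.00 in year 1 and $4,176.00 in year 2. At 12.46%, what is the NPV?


Formula: NPV = C0 + C1/(1+r) + C2/(1+r)^2
Discount C1: $24,089.00 / (1 + 0.1246) = $21,420.06
Discount C2: $4,176.00 / (1 + 0.1246)^2 = $3,301.90
NPV = -$23,500.00 + $21,420.06 + $3,301.90 = $1,221.96

$1,221.96


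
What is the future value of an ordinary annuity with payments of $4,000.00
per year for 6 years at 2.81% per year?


Formula: FV = PMT * ((1+r)^n - 1) / r
Growth factor: (1 + 0.0281)^6 = 1.180897
Numerator: 1.180897 - 1 = 0.180897
FV = $4,000.00 * 0.180897 / 0.0281 = $25,750.52

$25,750.52


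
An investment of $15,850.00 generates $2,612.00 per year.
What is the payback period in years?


Formula: Payback = investment / annual cash flow
Substituting: Payback = $15,850.00 / $2,612.00
Payback = 6.0681 years

6.0681 years


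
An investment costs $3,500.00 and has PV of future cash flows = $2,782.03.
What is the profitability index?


Formula: PI = PV(cash flows) / initial investment
Substituting: PI = $2,782.03 / $3,500.00
PI = 0.7949

0.7949


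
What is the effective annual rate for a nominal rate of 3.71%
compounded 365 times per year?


Formula: EAR = (1 + r/m)^m - 1
Period rate: r/m = 0.0371 / 365 = 0.000102
Compounding: (1 + 0.000102)^365 = 1.037795
EAR = 1.037795 - 1 = 0.037795

0.037795


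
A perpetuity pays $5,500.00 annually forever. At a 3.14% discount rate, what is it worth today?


Formula: PV = C / r
Substituting: PV = $5,500.00 / 0.0314
PV = $175,159.24

$175,159.24


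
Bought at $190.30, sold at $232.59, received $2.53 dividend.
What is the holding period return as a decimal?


Formula: HPR = (P1 - P0 + D) / P0
Gain: $232.59 - $190.30 + $2.53 = $44.82
HPR = $44.82 / $190.30 = 0.2355

0.2355


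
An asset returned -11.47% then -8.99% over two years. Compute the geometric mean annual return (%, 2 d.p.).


Formula: Geometric mean = ((1+r1)*(1+r2))^(1/2) - 1
Product: (1 + -0.1147) * (1 + -0.0899) = 0.8853 * 0.9101 = 0.805712
Square root: 0.805712^0.5 = 0.897614
Geometric mean = 0.897614 - 1 = -0.102386
As percentage: -10.24%

-10.24%


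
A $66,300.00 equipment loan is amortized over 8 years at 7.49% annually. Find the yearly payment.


Formula: PMT = PV * r / (1 - (1+r)^(-n))
Denominator: 1 - (1 + 0.0749)^(-8) = 0.43888
Numerator: $66,300.00 * 0.0749 = 4965.87
PMT = 4965.87 / 0.43888 = $11,314.86

$11,314.86


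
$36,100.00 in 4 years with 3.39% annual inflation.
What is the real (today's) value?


Formula: Real value = nominal / (1 + inflation)^years
Price level: (1 + 0.0339)^4 = 1.142652
Real value = $36,100.00 / 1.142652 = $31,593.16

$31,593.16


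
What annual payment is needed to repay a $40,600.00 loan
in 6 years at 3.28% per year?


Formula: PMT = PV * r / (1 - (1+r)^(-n))
Denominator: 1 - (1 + 0.0328)^(-6) = 0.176047
Numerator: $40,600.00 * 0.0328 = 1331.68
PMT = 1331.68 / 0.176047 = $7,564.36

$7,564.36


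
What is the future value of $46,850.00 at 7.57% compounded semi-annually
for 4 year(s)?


Formula: FV = P * (1 + r/m)^(m*t)
Period rate: r/m = 0.0757 / 2 = 0.03785
Total periods: m*t = 2 * 4 = 8
Growth factor: (1 + 0.03785)^8 = 1.346098
FV = $46,850.00 * 1.346098 = $63,064.70

$63,064.70


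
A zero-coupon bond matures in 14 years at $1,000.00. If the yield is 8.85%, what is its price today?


Formula: Price = FV / (1 + r)^n
Substituting: Price = $1,000.00 / (1 + 0.0885)^14
Discount factor: (1.0885)^14 = 3.277918
Price = $1,000.00 / 3.277918 = $305.07

$305.07


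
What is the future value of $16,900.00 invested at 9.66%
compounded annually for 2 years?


Formula: FV = P * (1 + r)^n
Substituting: FV = $16,900.00 * (1 + 0.0966)^2
Growth factor: (1.0966)^2 = 1.202532
FV = $16,900.00 * 1.202532 = $20,322.78

$20,322.78


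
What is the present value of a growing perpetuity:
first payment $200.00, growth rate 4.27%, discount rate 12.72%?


Formula: PV = C / (r - g)
Spread: r - g = 0.1272 - 0.0427 = 0.0845
Substituting: PV = $200.00 / 0.0845
PV = $2,366.86

$2,366.86


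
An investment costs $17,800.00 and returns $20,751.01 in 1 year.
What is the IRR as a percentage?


Formula: IRR = C1/C0 - 1
Substituting: IRR = $20,751.01 / $17,800.00 - 1
Ratio: 1.165787 - 1 = 0.165787
IRR = 16.5787%

16.5787%


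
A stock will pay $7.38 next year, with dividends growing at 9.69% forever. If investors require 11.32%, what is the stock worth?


Formula: P = D1 / (r - g)
Spread: r - g = 0.1132 - 0.0969 = 0.0163
Substituting: P = $7.38 / 0.0163
P = $452.76

$452.76


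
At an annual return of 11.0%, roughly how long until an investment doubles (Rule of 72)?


Formula: Years ≈ 72 / r
Substituting: Years ≈ 72 / 11.0
Years ≈ 6.5

6.5 years


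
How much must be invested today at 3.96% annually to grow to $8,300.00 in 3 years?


Formula: PV = FV / (1 + r)^n
Substituting: PV = $8,300.00 / (1 + 0.0396)^3
Discount factor: (1.0396)^3 = 1.123567
PV = $8,300.00 / 1.123567 = $7,387.19

$7,387.19


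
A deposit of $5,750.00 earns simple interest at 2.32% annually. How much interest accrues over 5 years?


Formula: I = P * r * t
Substituting: I = $5,750.00 * 0.0232 * 5
Step: I = $5,750.00 * 0.116
I = $667.00

$667.00


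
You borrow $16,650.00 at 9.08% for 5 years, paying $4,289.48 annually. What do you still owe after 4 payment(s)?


Formula: Balance = PV*(1+r)^k - PMT*((1+r)^k - 1)/r
Growth: (1 + 0.0908)^4 = 1.41573
Accumulated factor: ((1+r)^k - 1)/r = 4.578527
Balance = $16,650.00 * 1.41573 - $4,289.48 * 4.578527
Balance = $3,932.41

$3,932.41


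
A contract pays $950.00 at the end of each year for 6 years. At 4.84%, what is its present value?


Formula: PV = PMT * (1 - (1+r)^(-n)) / r
Discount factor: (1 + 0.0484)^(-6) = 0.753074
Bracket: 1 - 0.753074 = 0.246926
PV = $950.00 * 0.246926 / 0.0484 = $4,846.68

$4,846.68


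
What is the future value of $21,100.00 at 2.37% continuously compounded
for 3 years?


Formula: FV = P * e^(r*t)
Exponent: r*t = 0.0237 * 3 = 0.0711
e^(0.0711) = 1.073689
FV = $21,100.00 * 1.073689 = $22,654.83

$22,654.83


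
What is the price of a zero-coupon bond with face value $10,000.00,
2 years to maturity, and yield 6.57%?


Formula: Price = FV / (1 + r)^n
Substituting: Price = $10,000.00 / (1 + 0.0657)^2
Discount factor: (1.0657)^2 = 1.135716
Price = $10,000.00 / 1.135716 = $8,805.01

$8,805.01


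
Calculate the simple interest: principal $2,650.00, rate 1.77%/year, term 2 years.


Formula: I = P * r * t
Substituting: I = $2,650.00 * 0.0177 * 2
Step: I = $2,650.00 * 0.0354
I = $93.81

$93.81


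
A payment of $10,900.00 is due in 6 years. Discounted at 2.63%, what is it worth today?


Formula: PV = FV / (1 + r)^n
Substituting: PV = $10,900.00 / (1 + 0.0263)^6
Discount factor: (1.0263)^6 = 1.168546
PV = $10,900.00 / 1.168546 = $9,327.83

$9,327.83


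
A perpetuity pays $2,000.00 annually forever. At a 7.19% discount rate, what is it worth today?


Formula: PV = C / r
Substituting: PV = $2,000.00 / 0.0719
PV = $27,816.41

$27,816.41


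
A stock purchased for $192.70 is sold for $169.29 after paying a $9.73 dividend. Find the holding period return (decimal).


Formula: HPR = (P1 - P0 + D) / P0
Gain: $169.29 - $192.70 + $9.73 = -$13.68
HPR = -$13.68 / $192.70 = -0.071

-0.071


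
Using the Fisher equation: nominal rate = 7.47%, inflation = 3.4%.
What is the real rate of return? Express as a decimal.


Formula: (1 + r_real) = (1 + r_nom) / (1 + inflation)
Substituting: (1 + r_real) = 1.0747 / 1.034
(1 + r_real) = 1.039362
r_real = 1.039362 - 1 = 0.039362

0.039362


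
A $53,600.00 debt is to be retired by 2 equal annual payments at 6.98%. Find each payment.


Formula: PMT = PV * r / (1 - (1+r)^(-n))
Denominator: 1 - (1 + 0.0698)^(-2) = 0.126235
Numerator: $53,600.00 * 0.0698 = 3741.28
PMT = 3741.28 / 0.126235 = $29,637.50

$29,637.50


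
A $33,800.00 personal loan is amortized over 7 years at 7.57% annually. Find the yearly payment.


Formula: PMT = PV * r / (1 - (1+r)^(-n))
Denominator: 1 - (1 + 0.0757)^(-7) = 0.399985
Numerator: $33,800.00 * 0.0757 = 2558.66
PMT = 2558.66 / 0.399985 = $6,396.88

$6,396.88


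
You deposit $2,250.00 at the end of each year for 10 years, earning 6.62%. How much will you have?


Formula: FV = PMT * ((1+r)^n - 1) / r
Growth factor: (1 + 0.0662)^10 = 1.898396
Numerator: 1.898396 - 1 = 0.898396
FV = $2,250.00 * 0.898396 / 0.0662 = $30,534.60

$30,534.60


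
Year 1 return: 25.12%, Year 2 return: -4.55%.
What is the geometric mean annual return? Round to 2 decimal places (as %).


Formula: Geometric mean = ((1+r1)*(1+r2))^(1/2) - 1
Product: (1 + 0.2512) * (1 + -0.0455) = 1.2512 * 0.9545 = 1.19427
Square root: 1.19427^0.5 = 1.092827
Geometric mean = 1.092827 - 1 = 0.092827
As percentage: 9.28%

9.28%


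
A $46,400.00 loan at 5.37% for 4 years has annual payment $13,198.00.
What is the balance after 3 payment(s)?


Formula: Balance = PV*(1+r)^k - PMT*((1+r)^k - 1)/r
Growth: (1 + 0.0537)^3 = 1.169906
Accumulated factor: ((1+r)^k - 1)/r = 3.163984
Balance = $46,400.00 * 1.169906 - $13,198.00 * 3.163984
Balance = $12,525.38

$12,525.38


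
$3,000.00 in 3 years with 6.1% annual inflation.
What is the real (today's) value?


Formula: Real value = nominal / (1 + inflation)^years
Price level: (1 + 0.061)^3 = 1.19439
Real value = $3,000.00 / 1.19439 = $2,511.74

$2,511.74


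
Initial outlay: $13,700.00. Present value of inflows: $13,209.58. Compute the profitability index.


Formula: PI = PV(cash flows) / initial investment
Substituting: PI = $13,209.58 / $13,700.00
PI = 0.9642

0.9642


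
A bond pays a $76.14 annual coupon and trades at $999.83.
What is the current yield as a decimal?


Formula: Current yield = annual coupon / price
Substituting: CY = $76.14 / $999.83
CY = 0.076153

0.076153


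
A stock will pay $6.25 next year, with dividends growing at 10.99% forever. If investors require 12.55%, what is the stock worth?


Formula: P = D1 / (r - g)
Spread: r - g = 0.1255 - 0.1099 = 0.0156
Substituting: P = $6.25 / 0.0156
P = $400.64

$400.64


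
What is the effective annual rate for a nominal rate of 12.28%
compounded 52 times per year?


Formula: EAR = (1 + r/m)^m - 1
Period rate: r/m = 0.1228 / 52 = 0.002362
Compounding: (1 + 0.002362)^52 = 1.130495
EAR = 1.130495 - 1 = 0.130495

0.130495


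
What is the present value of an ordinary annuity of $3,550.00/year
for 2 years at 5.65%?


Formula: PV = PMT * (1 - (1+r)^(-n)) / r
Discount factor: (1 + 0.0565)^(-2) = 0.895903
Bracket: 1 - 0.895903 = 0.104097
PV = $3,550.00 * 0.104097 / 0.0565 = $6,540.61

$6,540.61


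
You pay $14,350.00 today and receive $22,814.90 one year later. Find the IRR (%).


Formula: IRR = C1/C0 - 1
Substituting: IRR = $22,814.90 / $14,350.00 - 1
Ratio: 1.589889 - 1 = 0.589889
IRR = 58.9889%

58.9889%


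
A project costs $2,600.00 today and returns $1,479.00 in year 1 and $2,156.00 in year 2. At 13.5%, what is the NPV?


Formula: NPV = C0 + C1/(1+r) + C2/(1+r)^2
Discount C1: $1,479.00 / (1 + 0.135) = $1,303.08
Discount C2: $2,156.00 / (1 + 0.135)^2 = $1,673.62
NPV = -$2,600.00 + $1,303.08 + $1,673.62 = $376.70

$376.70


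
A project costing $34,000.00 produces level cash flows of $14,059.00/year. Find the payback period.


Formula: Payback = investment / annual cash flow
Substituting: Payback = $34,000.00 / $14,059.00
Payback = 2.4184 years

2.4184 years


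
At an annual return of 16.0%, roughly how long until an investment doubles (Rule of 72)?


Formula: Years ≈ 72 / r
Substituting: Years ≈ 72 / 16.0
Years ≈ 4.5

4.5 years


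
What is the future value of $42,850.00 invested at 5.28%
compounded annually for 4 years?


Formula: FV = P * (1 + r)^n
Substituting: FV = $42,850.00 * (1 + 0.0528)^4
Growth factor: (1.0528)^4 = 1.228524
FV = $42,850.00 * 1.228524 = $52,642.24

$52,642.24


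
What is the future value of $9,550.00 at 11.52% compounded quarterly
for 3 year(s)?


Formula: FV = P * (1 + r/m)^(m*t)
Period rate: r/m = 0.1152 / 4 = 0.0288
Total periods: m*t = 4 * 3 = 12
Growth factor: (1 + 0.0288)^12 = 1.405955
FV = $9,550.00 * 1.405955 = $13,426.87

$13,426.87


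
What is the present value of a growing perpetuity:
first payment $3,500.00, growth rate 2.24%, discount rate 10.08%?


Formula: PV = C / (r - g)
Spread: r - g = 0.1008 - 0.0224 = 0.0784
Substituting: PV = $3,500.00 / 0.0784
PV = $44,642.86

$44,642.86


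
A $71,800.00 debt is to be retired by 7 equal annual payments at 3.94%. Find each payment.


Formula: PMT = PV * r / (1 - (1+r)^(-n))
Denominator: 1 - (1 + 0.0394)^(-7) = 0.237006
Numerator: $71,800.00 * 0.0394 = 2828.92
PMT = 2828.92 / 0.237006 = $11,936.06

$11,936.06


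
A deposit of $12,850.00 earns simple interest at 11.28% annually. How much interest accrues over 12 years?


Formula: I = P * r * t
Substituting: I = $12,850.00 * 0.1128 * 12
Step: I = $12,850.00 * 1.3536
I = $17,393.76

$17,393.76


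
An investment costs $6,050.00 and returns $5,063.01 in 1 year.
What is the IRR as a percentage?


Formula: IRR = C1/C0 - 1
Substituting: IRR = $5,063.01 / $6,050.00 - 1
Ratio: 0.836861 - 1 = -0.163139
IRR = -16.3139%

-16.3139%


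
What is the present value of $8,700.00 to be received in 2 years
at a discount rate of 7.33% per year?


Formula: PV = FV / (1 + r)^n
Substituting: PV = $8,700.00 / (1 + 0.0733)^2
Discount factor: (1.0733)^2 = 1.151973
PV = $8,700.00 / 1.151973 = $7,552.26

$7,552.26


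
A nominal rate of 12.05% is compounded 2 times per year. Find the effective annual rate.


Formula: EAR = (1 + r/m)^m - 1
Period rate: r/m = 0.1205 / 2 = 0.06025
Compounding: (1 + 0.06025)^2 = 1.12413
EAR = 1.12413 - 1 = 0.12413

0.12413


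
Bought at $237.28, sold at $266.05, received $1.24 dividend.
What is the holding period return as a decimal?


Formula: HPR = (P1 - P0 + D) / P0
Gain: $266.05 - $237.28 + $1.24 = $30.01
HPR = $30.01 / $237.28 = 0.1265

0.1265


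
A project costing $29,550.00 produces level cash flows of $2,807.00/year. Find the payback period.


Formula: Payback = investment / annual cash flow
Substituting: Payback = $29,550.00 / $2,807.00
Payback = 10.5273 years

10.5273 years


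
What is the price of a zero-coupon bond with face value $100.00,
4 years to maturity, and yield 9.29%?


Formula: Price = FV / (1 + r)^n
Substituting: Price = $100.00 / (1 + 0.0929)^4
Discount factor: (1.0929)^4 = 1.426664
Price = $100.00 / 1.426664 = $70.09

$70.09


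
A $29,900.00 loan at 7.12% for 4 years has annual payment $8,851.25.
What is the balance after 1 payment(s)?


Formula: Balance = PV*(1+r)^k - PMT*((1+r)^k - 1)/r
Growth: (1 + 0.0712)^1 = 1.0712
Accumulated factor: ((1+r)^k - 1)/r = 1.0
Balance = $29,900.00 * 1.0712 - $8,851.25 * 1.0
Balance = $23,177.63

$23,177.63


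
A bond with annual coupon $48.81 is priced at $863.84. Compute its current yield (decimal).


Formula: Current yield = annual coupon / price
Substituting: CY = $48.81 / $863.84
CY = 0.056504

0.056504


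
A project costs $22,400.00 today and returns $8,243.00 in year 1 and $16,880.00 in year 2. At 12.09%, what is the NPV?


Formula: NPV = C0 + C1/(1+r) + C2/(1+r)^2
Discount C1: $8,243.00 / (1 + 0.1209) = $7,353.91
Discount C2: $16,880.00 / (1 + 0.1209)^2 = $13,435.03
NPV = -$22,400.00 + $7,353.91 + $13,435.03 = -$1,611.06

-$1,611.06


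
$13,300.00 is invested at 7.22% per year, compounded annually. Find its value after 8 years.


Formula: FV = P * (1 + r)^n
Substituting: FV = $13,300.00 * (1 + 0.0722)^8
Growth factor: (1.0722)^8 = 1.746652
FV = $13,300.00 * 1.746652 = $23,230.47

$23,230.47


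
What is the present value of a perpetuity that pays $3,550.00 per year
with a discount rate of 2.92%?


Formula: PV = C / r
Substituting: PV = $3,550.00 / 0.0292
PV = $121,575.34

$121,575.34


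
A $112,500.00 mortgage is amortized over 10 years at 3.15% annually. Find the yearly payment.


Formula: PMT = PV * r / (1 - (1+r)^(-n))
Denominator: 1 - (1 + 0.0315)^(-10) = 0.266656
Numerator: $112,500.00 * 0.0315 = 3543.75
PMT = 3543.75 / 0.266656 = $13,289.59

$13,289.59


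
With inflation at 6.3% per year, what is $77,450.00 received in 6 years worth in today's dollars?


Formula: Real value = nominal / (1 + inflation)^years
Price level: (1 + 0.063)^6 = 1.442778
Real value = $77,450.00 / 1.442778 = $53,681.15

$53,681.15


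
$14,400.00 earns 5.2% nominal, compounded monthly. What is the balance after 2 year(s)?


Formula: FV = P * (1 + r/m)^(m*t)
Period rate: r/m = 0.052 / 12 = 0.004333
Total periods: m*t = 12 * 2 = 24
Growth factor: (1 + 0.004333)^24 = 1.109351
FV = $14,400.00 * 1.109351 = $15,974.66

$15,974.66


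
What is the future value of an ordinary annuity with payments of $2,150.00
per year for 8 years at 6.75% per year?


Formula: FV = PMT * ((1+r)^n - 1) / r
Growth factor: (1 + 0.0675)^8 = 1.686332
Numerator: 1.686332 - 1 = 0.686332
FV = $2,150.00 * 0.686332 / 0.0675 = $21,860.94

$21,860.94


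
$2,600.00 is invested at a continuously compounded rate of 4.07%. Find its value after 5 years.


Formula: FV = P * e^(r*t)
Exponent: r*t = 0.0407 * 5 = 0.2035
e^(0.2035) = 1.225685
FV = $2,600.00 * 1.225685 = $3,186.78

$3,186.78


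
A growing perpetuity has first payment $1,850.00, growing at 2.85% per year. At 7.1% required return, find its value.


Formula: PV = C / (r - g)
Spread: r - g = 0.071 - 0.0285 = 0.0425
Substituting: PV = $1,850.00 / 0.0425
PV = $43,529.41

$43,529.41


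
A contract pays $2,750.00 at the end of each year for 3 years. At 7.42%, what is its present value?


Formula: PV = PMT * (1 - (1+r)^(-n)) / r
Discount factor: (1 + 0.0742)^(-3) = 0.80676
Bracket: 1 - 0.80676 = 0.19324
PV = $2,750.00 * 0.19324 / 0.0742 = $7,161.85

$7,161.85


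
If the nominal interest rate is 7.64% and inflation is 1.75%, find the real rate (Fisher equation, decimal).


Formula: (1 + r_real) = (1 + r_nom) / (1 + inflation)
Substituting: (1 + r_real) = 1.0764 / 1.0175
(1 + r_real) = 1.057887
r_real = 1.057887 - 1 = 0.057887

0.057887


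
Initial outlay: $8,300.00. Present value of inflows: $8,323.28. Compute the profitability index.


Formula: PI = PV(cash flows) / initial investment
Substituting: PI = $8,323.28 / $8,300.00
PI = 1.0028

1.0028


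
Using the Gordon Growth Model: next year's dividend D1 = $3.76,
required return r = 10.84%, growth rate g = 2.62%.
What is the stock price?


Formula: P = D1 / (r - g)
Spread: r - g = 0.1084 - 0.0262 = 0.0822
Substituting: P = $3.76 / 0.0822
P = $45.74

$45.74


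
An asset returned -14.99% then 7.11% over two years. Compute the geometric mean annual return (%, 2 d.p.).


Formula: Geometric mean = ((1+r1)*(1+r2))^(1/2) - 1
Product: (1 + -0.1499) * (1 + 0.0711) = 0.8501 * 1.0711 = 0.910542
Square root: 0.910542^0.5 = 0.954223
Geometric mean = 0.954223 - 1 = -0.045777
As percentage: -4.58%

-4.58%


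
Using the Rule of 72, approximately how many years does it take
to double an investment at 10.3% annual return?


Formula: Years ≈ 72 / r
Substituting: Years ≈ 72 / 10.3
Years ≈ 7.0

7.0 years


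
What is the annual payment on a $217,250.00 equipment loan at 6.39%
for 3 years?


Formula: PMT = PV * r / (1 - (1+r)^(-n))
Denominator: 1 - (1 + 0.0639)^(-3) = 0.16958
Numerator: $217,250.00 * 0.0639 = 13882.275
PMT = 13882.275 / 0.16958 = $81,862.48

$81,862.48


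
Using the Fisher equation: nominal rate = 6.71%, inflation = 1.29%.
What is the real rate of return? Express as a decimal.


Formula: (1 + r_real) = (1 + r_nom) / (1 + inflation)
Substituting: (1 + r_real) = 1.0671 / 1.0129
(1 + r_real) = 1.05351
r_real = 1.05351 - 1 = 0.05351

0.05351


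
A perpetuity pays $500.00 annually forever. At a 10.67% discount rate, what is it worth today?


Formula: PV = C / r
Substituting: PV = $500.00 / 0.1067
PV = $4,686.04

$4,686.04


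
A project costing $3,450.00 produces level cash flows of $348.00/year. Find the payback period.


Formula: Payback = investment / annual cash flow
Substituting: Payback = $3,450.00 / $348.00
Payback = 9.9138 years

9.9138 years


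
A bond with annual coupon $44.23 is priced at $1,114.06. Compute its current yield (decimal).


Formula: Current yield = annual coupon / price
Substituting: CY = $44.23 / $1,114.06
CY = 0.039702

0.039702


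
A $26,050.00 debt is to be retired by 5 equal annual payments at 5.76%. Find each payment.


Formula: PMT = PV * r / (1 - (1+r)^(-n))
Denominator: 1 - (1 + 0.0576)^(-5) = 0.244225
Numerator: $26,050.00 * 0.0576 = 1500.48
PMT = 1500.48 / 0.244225 = $6,143.85

$6,143.85


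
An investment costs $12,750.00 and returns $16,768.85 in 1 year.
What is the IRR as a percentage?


Formula: IRR = C1/C0 - 1
Substituting: IRR = $16,768.85 / $12,750.00 - 1
Ratio: 1.315204 - 1 = 0.315204
IRR = 31.5204%

31.5204%


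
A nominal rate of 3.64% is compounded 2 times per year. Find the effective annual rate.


Formula: EAR = (1 + r/m)^m - 1
Period rate: r/m = 0.0364 / 2 = 0.0182
Compounding: (1 + 0.0182)^2 = 1.036731
EAR = 1.036731 - 1 = 0.036731

0.036731


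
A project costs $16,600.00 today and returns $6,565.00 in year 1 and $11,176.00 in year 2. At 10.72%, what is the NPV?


Formula: NPV = C0 + C1/(1+r) + C2/(1+r)^2
Discount C1: $6,565.00 / (1 + 0.1072) = $5,929.37
Discount C2: $11,176.00 / (1 + 0.1072)^2 = $9,116.63
NPV = -$16,600.00 + $5,929.37 + $9,116.63 = -$1,554.00

-$1,554.00


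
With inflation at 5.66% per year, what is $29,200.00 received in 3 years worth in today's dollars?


Formula: Real value = nominal / (1 + inflation)^years
Price level: (1 + 0.0566)^3 = 1.179592
Real value = $29,200.00 / 1.179592 = $24,754.32

$24,754.32


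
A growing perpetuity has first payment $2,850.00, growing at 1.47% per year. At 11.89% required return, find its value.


Formula: PV = C / (r - g)
Spread: r - g = 0.1189 - 0.0147 = 0.1042
Substituting: PV = $2,850.00 / 0.1042
PV = $27,351.25

$27,351.25


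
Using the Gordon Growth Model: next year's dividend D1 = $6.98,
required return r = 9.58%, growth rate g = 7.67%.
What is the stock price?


Formula: P = D1 / (r - g)
Spread: r - g = 0.0958 - 0.0767 = 0.0191
Substituting: P = $6.98 / 0.0191
P = $365.45

$365.45


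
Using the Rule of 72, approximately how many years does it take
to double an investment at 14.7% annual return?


Formula: Years ≈ 72 / r
Substituting: Years ≈ 72 / 14.7
Years ≈ 4.9

4.9 years


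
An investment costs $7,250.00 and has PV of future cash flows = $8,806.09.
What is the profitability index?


Formula: PI = PV(cash flows) / initial investment
Substituting: PI = $8,806.09 / $7,250.00
PI = 1.2146

1.2146


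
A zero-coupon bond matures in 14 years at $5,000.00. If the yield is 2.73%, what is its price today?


Formula: Price = FV / (1 + r)^n
Substituting: Price = $5,000.00 / (1 + 0.0273)^14
Discount factor: (1.0273)^14 = 1.458015
Price = $5,000.00 / 1.458015 = $3,429.32

$3,429.32


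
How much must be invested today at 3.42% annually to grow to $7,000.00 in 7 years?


Formula: PV = FV / (1 + r)^n
Substituting: PV = $7,000.00 / (1 + 0.0342)^7
Discount factor: (1.0342)^7 = 1.265411
PV = $7,000.00 / 1.265411 = $5,531.80

$5,531.80


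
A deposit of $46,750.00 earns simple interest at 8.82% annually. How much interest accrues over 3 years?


Formula: I = P * r * t
Substituting: I = $46,750.00 * 0.0882 * 3
Step: I = $46,750.00 * 0.2646
I = $12,370.05

$12,370.05


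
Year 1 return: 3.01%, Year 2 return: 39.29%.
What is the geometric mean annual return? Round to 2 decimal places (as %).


Formula: Geometric mean = ((1+r1)*(1+r2))^(1/2) - 1
Product: (1 + 0.0301) * (1 + 0.3929) = 1.0301 * 1.3929 = 1.434826
Square root: 1.434826^0.5 = 1.197842
Geometric mean = 1.197842 - 1 = 0.197842
As percentage: 19.78%

19.78%


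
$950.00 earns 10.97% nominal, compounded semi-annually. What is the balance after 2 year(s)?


Formula: FV = P * (1 + r/m)^(m*t)
Period rate: r/m = 0.1097 / 2 = 0.05485
Total periods: m*t = 2 * 2 = 4
Growth factor: (1 + 0.05485)^4 = 1.23812
FV = $950.00 * 1.23812 = $1,176.21

$1,176.21


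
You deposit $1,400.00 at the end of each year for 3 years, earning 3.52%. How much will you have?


Formula: FV = PMT * ((1+r)^n - 1) / r
Growth factor: (1 + 0.0352)^3 = 1.109361
Numerator: 1.109361 - 1 = 0.109361
FV = $1,400.00 * 0.109361 / 0.0352 = $4,349.57

$4,349.57


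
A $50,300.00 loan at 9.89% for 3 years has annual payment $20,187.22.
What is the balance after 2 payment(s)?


Formula: Balance = PV*(1+r)^k - PMT*((1+r)^k - 1)/r
Growth: (1 + 0.0989)^2 = 1.207581
Accumulated factor: ((1+r)^k - 1)/r = 2.0989
Balance = $50,300.00 * 1.207581 - $20,187.22 * 2.0989
Balance = $18,370.38

$18,370.38


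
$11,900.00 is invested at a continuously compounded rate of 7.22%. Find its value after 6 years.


Formula: FV = P * e^(r*t)
Exponent: r*t = 0.0722 * 6 = 0.4332
e^(0.4332) = 1.542185
FV = $11,900.00 * 1.542185 = $18,352.00

$18,352.00


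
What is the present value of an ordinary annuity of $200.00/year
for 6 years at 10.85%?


Formula: PV = PMT * (1 - (1+r)^(-n)) / r
Discount factor: (1 + 0.1085)^(-6) = 0.538996
Bracket: 1 - 0.538996 = 0.461004
PV = $200.00 * 0.461004 / 0.1085 = $849.78

$849.78


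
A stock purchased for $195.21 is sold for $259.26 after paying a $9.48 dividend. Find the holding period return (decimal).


Formula: HPR = (P1 - P0 + D) / P0
Gain: $259.26 - $195.21 + $9.48 = $73.53
HPR = $73.53 / $195.21 = 0.3767

0.3767


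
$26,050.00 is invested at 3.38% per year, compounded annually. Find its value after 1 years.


Formula: FV = P * (1 + r)^n
Substituting: FV = $26,050.00 * (1 + 0.0338)^1
Growth factor: (1.0338)^1 = 1.0338
FV = $26,050.00 * 1.0338 = $26,930.49

$26,930.49


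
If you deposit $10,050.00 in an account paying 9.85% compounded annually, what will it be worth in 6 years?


Formula: FV = P * (1 + r)^n
Substituting: FV = $10,050.00 * (1 + 0.0985)^6
Growth factor: (1.0985)^6 = 1.757116
FV = $10,050.00 * 1.757116 = $17,659.01

$17,659.01


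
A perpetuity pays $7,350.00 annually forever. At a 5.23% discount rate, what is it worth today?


Formula: PV = C / r
Substituting: PV = $7,350.00 / 0.0523
PV = $140,535.37

$140,535.37


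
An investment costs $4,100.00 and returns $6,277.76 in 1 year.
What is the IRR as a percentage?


Formula: IRR = C1/C0 - 1
Substituting: IRR = $6,277.76 / $4,100.00 - 1
Ratio: 1.531161 - 1 = 0.531161
IRR = 53.1161%

53.1161%


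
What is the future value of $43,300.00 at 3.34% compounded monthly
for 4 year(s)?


Formula: FV = P * (1 + r/m)^(m*t)
Period rate: r/m = 0.0334 / 12 = 0.002783
Total periods: m*t = 12 * 4 = 48
Growth factor: (1 + 0.002783)^48 = 1.142723
FV = $43,300.00 * 1.142723 = $49,479.93

$49,479.93


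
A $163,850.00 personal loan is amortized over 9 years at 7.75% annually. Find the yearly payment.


Formula: PMT = PV * r / (1 - (1+r)^(-n))
Denominator: 1 - (1 + 0.0775)^(-9) = 0.489208
Numerator: $163,850.00 * 0.0775 = 12698.375
PMT = 12698.375 / 0.489208 = $25,957.03

$25,957.03


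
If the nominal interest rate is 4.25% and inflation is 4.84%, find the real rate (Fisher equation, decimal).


Formula: (1 + r_real) = (1 + r_nom) / (1 + inflation)
Substituting: (1 + r_real) = 1.0425 / 1.0484
(1 + r_real) = 0.994372
r_real = 0.994372 - 1 = -0.005628

-0.005628


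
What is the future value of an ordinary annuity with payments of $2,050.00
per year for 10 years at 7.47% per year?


Formula: FV = PMT * ((1+r)^n - 1) / r
Growth factor: (1 + 0.0747)^10 = 2.055287
Numerator: 2.055287 - 1 = 1.055287
FV = $2,050.00 * 1.055287 / 0.0747 = $28,960.35

$28,960.35


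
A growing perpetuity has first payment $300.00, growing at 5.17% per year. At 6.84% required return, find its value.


Formula: PV = C / (r - g)
Spread: r - g = 0.0684 - 0.0517 = 0.0167
Substituting: PV = $300.00 / 0.0167
PV = $17,964.07

$17,964.07


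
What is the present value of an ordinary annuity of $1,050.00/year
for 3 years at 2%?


Formula: PV = PMT * (1 - (1+r)^(-n)) / r
Discount factor: (1 + 0.02)^(-3) = 0.942322
Bracket: 1 - 0.942322 = 0.057678
PV = $1,050.00 * 0.057678 / 0.02 = $3,028.08

$3,028.08


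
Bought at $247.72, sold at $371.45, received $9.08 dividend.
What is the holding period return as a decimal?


Formula: HPR = (P1 - P0 + D) / P0
Gain: $371.45 - $247.72 + $9.08 = $132.81
HPR = $132.81 / $247.72 = 0.5361

0.5361


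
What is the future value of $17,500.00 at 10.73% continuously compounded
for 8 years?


Formula: FV = P * e^(r*t)
Exponent: r*t = 0.1073 * 8 = 0.8584
e^(0.8584) = 2.359383
FV = $17,500.00 * 2.359383 = $41,289.20

$41,289.20


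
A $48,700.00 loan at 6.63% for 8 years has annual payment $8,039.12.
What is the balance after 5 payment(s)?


Formula: Balance = PV*(1+r)^k - PMT*((1+r)^k - 1)/r
Growth: (1 + 0.0663)^5 = 1.378469
Accumulated factor: ((1+r)^k - 1)/r = 5.708433
Balance = $48,700.00 * 1.378469 - $8,039.12 * 5.708433
Balance = $21,240.67

$21,240.67


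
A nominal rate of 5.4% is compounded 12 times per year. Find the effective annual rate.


Formula: EAR = (1 + r/m)^m - 1
Period rate: r/m = 0.054 / 12 = 0.0045
Compounding: (1 + 0.0045)^12 = 1.055357
EAR = 1.055357 - 1 = 0.055357

0.055357


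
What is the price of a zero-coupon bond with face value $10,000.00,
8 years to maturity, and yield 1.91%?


Formula: Price = FV / (1 + r)^n
Substituting: Price = $10,000.00 / (1 + 0.0191)^8
Discount factor: (1.0191)^8 = 1.163414
Price = $10,000.00 / 1.163414 = $8,595.39

$8,595.39


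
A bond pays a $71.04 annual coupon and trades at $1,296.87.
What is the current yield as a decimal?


Formula: Current yield = annual coupon / price
Substituting: CY = $71.04 / $1,296.87
CY = 0.054778

0.054778


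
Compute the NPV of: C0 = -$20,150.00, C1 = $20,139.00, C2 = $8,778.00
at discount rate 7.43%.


Formula: NPV = C0 + C1/(1+r) + C2/(1+r)^2
Discount C1: $20,139.00 / (1 + 0.0743) = $18,746.16
Discount C2: $8,778.00 / (1 + 0.0743)^2 = $7,605.79
NPV = -$20,150.00 + $18,746.16 + $7,605.79 = $6,201.95

$6,201.95


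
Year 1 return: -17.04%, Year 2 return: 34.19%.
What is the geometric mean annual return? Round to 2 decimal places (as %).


Formula: Geometric mean = ((1+r1)*(1+r2))^(1/2) - 1
Product: (1 + -0.1704) * (1 + 0.3419) = 0.8296 * 1.3419 = 1.11324
Square root: 1.11324^0.5 = 1.055102
Geometric mean = 1.055102 - 1 = 0.055102
As percentage: 5.51%

5.51%


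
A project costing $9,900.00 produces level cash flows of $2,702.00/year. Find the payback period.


Formula: Payback = investment / annual cash flow
Substituting: Payback = $9,900.00 / $2,702.00
Payback = 3.664 years

3.664 years


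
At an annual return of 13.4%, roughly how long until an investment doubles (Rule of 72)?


Formula: Years ≈ 72 / r
Substituting: Years ≈ 72 / 13.4
Years ≈ 5.4

5.4 years


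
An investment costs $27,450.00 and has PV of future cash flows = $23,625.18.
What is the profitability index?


Formula: PI = PV(cash flows) / initial investment
Substituting: PI = $23,625.18 / $27,450.00
PI = 0.8607

0.8607


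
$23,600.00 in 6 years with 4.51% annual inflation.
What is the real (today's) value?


Formula: Real value = nominal / (1 + inflation)^years
Price level: (1 + 0.0451)^6 = 1.303008
Real value = $23,600.00 / 1.303008 = $18,111.94

$18,111.94


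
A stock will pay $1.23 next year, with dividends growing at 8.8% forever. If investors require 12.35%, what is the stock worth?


Formula: P = D1 / (r - g)
Spread: r - g = 0.1235 - 0.088 = 0.0355
Substituting: P = $1.23 / 0.0355
P = $34.65

$34.65


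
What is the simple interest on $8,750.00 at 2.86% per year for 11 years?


Formula: I = P * r * t
Substituting: I = $8,750.00 * 0.0286 * 11
Step: I = $8,750.00 * 0.3146
I = $2,752.75

$2,752.75


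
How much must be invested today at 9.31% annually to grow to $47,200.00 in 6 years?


Formula: PV = FV / (1 + r)^n
Substituting: PV = $47,200.00 / (1 + 0.0931)^6
Discount factor: (1.0931)^6 = 1.705923
PV = $47,200.00 / 1.705923 = $27,668.31

$27,668.31


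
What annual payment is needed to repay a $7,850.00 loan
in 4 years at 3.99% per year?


Formula: PMT = PV * r / (1 - (1+r)^(-n))
Denominator: 1 - (1 + 0.0399)^(-4) = 0.144867
Numerator: $7,850.00 * 0.0399 = 313.215
PMT = 313.215 / 0.144867 = $2,162.09

$2,162.09


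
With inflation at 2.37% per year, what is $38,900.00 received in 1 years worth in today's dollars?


Formula: Real value = nominal / (1 + inflation)^years
Price level: (1 + 0.0237)^1 = 1.0237
Real value = $38,900.00 / 1.0237 = $37,999.41

$37,999.41


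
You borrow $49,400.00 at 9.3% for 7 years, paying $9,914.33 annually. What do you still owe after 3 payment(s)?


Formula: Balance = PV*(1+r)^k - PMT*((1+r)^k - 1)/r
Growth: (1 + 0.093)^3 = 1.305751
Accumulated factor: ((1+r)^k - 1)/r = 3.287649
Balance = $49,400.00 * 1.305751 - $9,914.33 * 3.287649
Balance = $31,909.28

$31,909.28


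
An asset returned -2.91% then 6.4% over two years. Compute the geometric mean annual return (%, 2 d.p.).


Formula: Geometric mean = ((1+r1)*(1+r2))^(1/2) - 1
Product: (1 + -0.0291) * (1 + 0.064) = 0.9709 * 1.064 = 1.033038
Square root: 1.033038^0.5 = 1.016385
Geometric mean = 1.016385 - 1 = 0.016385
As percentage: 1.64%

1.64%


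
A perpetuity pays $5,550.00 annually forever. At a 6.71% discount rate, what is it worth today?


Formula: PV = C / r
Substituting: PV = $5,550.00 / 0.0671
PV = $82,712.37

$82,712.37


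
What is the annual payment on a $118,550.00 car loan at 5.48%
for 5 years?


Formula: PMT = PV * r / (1 - (1+r)^(-n))
Denominator: 1 - (1 + 0.0548)^(-5) = 0.23414
Numerator: $118,550.00 * 0.0548 = 6496.54
PMT = 6496.54 / 0.23414 = $27,746.39

$27,746.39


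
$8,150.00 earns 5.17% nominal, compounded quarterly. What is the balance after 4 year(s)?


Formula: FV = P * (1 + r/m)^(m*t)
Period rate: r/m = 0.0517 / 4 = 0.012925
Total periods: m*t = 4 * 4 = 16
Growth factor: (1 + 0.012925)^16 = 1.228108
FV = $8,150.00 * 1.228108 = $10,009.08

$10,009.08


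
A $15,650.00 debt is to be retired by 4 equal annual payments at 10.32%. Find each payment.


Formula: PMT = PV * r / (1 - (1+r)^(-n))
Denominator: 1 - (1 + 0.1032)^(-4) = 0.324877
Numerator: $15,650.00 * 0.1032 = 1615.08
PMT = 1615.08 / 0.324877 = $4,971.36

$4,971.36


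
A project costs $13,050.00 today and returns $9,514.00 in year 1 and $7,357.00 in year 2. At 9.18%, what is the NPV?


Formula: NPV = C0 + C1/(1+r) + C2/(1+r)^2
Discount C1: $9,514.00 / (1 + 0.0918) = $8,714.05
Discount C2: $7,357.00 / (1 + 0.0918)^2 = $6,171.84
NPV = -$13,050.00 + $8,714.05 + $6,171.84 = $1,835.89

$1,835.89


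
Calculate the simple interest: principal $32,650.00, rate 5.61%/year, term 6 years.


Formula: I = P * r * t
Substituting: I = $32,650.00 * 0.0561 * 6
Step: I = $32,650.00 * 0.3366
I = $10,989.99

$10,989.99


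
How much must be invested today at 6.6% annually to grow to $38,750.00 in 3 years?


Formula: PV = FV / (1 + r)^n
Substituting: PV = $38,750.00 / (1 + 0.066)^3
Discount factor: (1.066)^3 = 1.211355
PV = $38,750.00 / 1.211355 = $31,988.96

$31,988.96


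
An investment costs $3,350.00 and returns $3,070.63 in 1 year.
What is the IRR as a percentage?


Formula: IRR = C1/C0 - 1
Substituting: IRR = $3,070.63 / $3,350.00 - 1
Ratio: 0.916606 - 1 = -0.083394
IRR = -8.3394%

-8.3394%


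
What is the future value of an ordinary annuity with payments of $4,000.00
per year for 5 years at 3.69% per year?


Formula: FV = PMT * ((1+r)^n - 1) / r
Growth factor: (1 + 0.0369)^5 = 1.198628
Numerator: 1.198628 - 1 = 0.198628
FV = $4,000.00 * 0.198628 / 0.0369 = $21,531.48

$21,531.48


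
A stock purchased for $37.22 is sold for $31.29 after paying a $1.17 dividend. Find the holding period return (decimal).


Formula: HPR = (P1 - P0 + D) / P0
Gain: $31.29 - $37.22 + $1.17 = -$4.76
HPR = -$4.76 / $37.22 = -0.1279

-0.1279


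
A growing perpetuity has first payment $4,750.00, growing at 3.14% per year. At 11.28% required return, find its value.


Formula: PV = C / (r - g)
Spread: r - g = 0.1128 - 0.0314 = 0.0814
Substituting: PV = $4,750.00 / 0.0814
PV = $58,353.81

$58,353.81


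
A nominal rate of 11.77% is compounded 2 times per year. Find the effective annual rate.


Formula: EAR = (1 + r/m)^m - 1
Period rate: r/m = 0.1177 / 2 = 0.05885
Compounding: (1 + 0.05885)^2 = 1.121163
EAR = 1.121163 - 1 = 0.121163

0.121163


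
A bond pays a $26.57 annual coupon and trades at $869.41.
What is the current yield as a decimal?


Formula: Current yield = annual coupon / price
Substituting: CY = $26.57 / $869.41
CY = 0.030561

0.030561


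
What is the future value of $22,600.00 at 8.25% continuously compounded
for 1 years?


Formula: FV = P * e^(r*t)
Exponent: r*t = 0.0825 * 1 = 0.0825
e^(0.0825) = 1.085999
FV = $22,600.00 * 1.085999 = $24,543.57

$24,543.57


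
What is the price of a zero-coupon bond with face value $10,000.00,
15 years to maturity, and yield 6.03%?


Formula: Price = FV / (1 + r)^n
Substituting: Price = $10,000.00 / (1 + 0.0603)^15
Discount factor: (1.0603)^15 = 2.406752
Price = $10,000.00 / 2.406752 = $4,154.98

$4,154.98


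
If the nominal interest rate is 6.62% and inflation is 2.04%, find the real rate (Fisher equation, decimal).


Formula: (1 + r_real) = (1 + r_nom) / (1 + inflation)
Substituting: (1 + r_real) = 1.0662 / 1.0204
(1 + r_real) = 1.044884
r_real = 1.044884 - 1 = 0.044884

0.044884


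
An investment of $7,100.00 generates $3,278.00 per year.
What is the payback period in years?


Formula: Payback = investment / annual cash flow
Substituting: Payback = $7,100.00 / $3,278.00
Payback = 2.166 years

2.166 years


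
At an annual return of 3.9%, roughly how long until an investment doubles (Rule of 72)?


Formula: Years ≈ 72 / r
Substituting: Years ≈ 72 / 3.9
Years ≈ 18.5

18.5 years


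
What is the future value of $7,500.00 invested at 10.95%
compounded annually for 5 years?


Formula: FV = P * (1 + r)^n
Substituting: FV = $7,500.00 * (1 + 0.1095)^5
Growth factor: (1.1095)^5 = 1.681266
FV = $7,500.00 * 1.681266 = $12,609.50

$12,609.50


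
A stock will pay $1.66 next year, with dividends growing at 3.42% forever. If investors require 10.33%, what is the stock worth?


Formula: P = D1 / (r - g)
Spread: r - g = 0.1033 - 0.0342 = 0.0691
Substituting: P = $1.66 / 0.0691
P = $24.02

$24.02


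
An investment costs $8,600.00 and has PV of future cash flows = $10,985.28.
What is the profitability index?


Formula: PI = PV(cash flows) / initial investment
Substituting: PI = $10,985.28 / $8,600.00
PI = 1.2774

1.2774


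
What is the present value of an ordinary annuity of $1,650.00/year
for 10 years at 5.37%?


Formula: PV = PMT * (1 - (1+r)^(-n)) / r
Discount factor: (1 + 0.0537)^(-10) = 0.592694
Bracket: 1 - 0.592694 = 0.407306
PV = $1,650.00 * 0.407306 / 0.0537 = $12,515.00

$12,515.00


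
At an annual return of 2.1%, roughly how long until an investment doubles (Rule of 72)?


Formula: Years ≈ 72 / r
Substituting: Years ≈ 72 / 2.1
Years ≈ 34.3

34.3 years
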